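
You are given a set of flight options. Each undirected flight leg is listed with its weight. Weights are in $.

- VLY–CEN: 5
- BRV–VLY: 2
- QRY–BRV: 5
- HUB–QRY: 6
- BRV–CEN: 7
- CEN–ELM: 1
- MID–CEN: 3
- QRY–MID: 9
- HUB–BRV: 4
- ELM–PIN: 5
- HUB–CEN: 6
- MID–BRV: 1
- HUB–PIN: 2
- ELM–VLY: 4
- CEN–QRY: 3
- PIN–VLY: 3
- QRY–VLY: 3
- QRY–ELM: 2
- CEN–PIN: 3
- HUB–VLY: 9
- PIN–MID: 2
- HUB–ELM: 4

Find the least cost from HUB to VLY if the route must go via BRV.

$6

Best HUB to BRV: HUB–BRV costing 4
Shortest BRV→VLY: BRV–VLY = 2
Total via BRV: 4 + 2 = $6.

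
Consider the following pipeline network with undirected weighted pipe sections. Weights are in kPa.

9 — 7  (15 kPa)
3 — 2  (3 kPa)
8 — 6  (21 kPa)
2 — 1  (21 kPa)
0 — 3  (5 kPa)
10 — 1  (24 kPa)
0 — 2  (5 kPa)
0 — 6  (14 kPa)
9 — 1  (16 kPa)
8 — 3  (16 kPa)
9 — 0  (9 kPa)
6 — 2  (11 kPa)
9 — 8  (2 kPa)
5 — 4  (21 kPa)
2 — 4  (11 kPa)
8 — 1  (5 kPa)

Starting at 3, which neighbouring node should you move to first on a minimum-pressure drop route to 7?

0

Compare a few routes:
3 - 2 - 0 - 9 - 7: 3+5+9+15 = 32
3 - 0 - 9 - 7: 5+9+15 = 29
The minimum is 29 kPa via 3 - 0 - 9 - 7.
So from 3 the first move is to 0.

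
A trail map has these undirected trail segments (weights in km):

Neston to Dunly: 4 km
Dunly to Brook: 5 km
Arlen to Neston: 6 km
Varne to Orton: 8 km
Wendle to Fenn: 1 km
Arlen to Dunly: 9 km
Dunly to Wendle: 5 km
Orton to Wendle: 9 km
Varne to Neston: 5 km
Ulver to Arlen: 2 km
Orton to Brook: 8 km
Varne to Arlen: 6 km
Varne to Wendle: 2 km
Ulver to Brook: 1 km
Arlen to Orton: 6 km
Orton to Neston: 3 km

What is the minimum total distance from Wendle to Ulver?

Settle nodes by increasing distance from Wendle:
Wendle: 0
Fenn: 1  (via Wendle)
Varne: 2  (via Wendle)
Dunly: 5  (via Wendle)
Neston: 7  (via Varne)
Arlen: 8  (via Varne)
Orton: 9  (via Wendle)
Ulver: 10  (via Arlen)
Shortest route: Wendle → Varne → Arlen → Ulver = 10 km.

10 km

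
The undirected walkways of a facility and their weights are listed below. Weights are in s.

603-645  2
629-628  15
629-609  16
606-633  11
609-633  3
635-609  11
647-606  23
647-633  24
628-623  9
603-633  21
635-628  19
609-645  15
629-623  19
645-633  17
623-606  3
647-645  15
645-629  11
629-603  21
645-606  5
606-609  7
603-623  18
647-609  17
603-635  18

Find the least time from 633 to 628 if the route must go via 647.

52 s

Shortest 633→647: 633 → 609 → 647 = 20
Best 647 to 628: 647 → 645 → 606 → 623 → 628 costing 32
Total via 647: 20 + 32 = 52 s.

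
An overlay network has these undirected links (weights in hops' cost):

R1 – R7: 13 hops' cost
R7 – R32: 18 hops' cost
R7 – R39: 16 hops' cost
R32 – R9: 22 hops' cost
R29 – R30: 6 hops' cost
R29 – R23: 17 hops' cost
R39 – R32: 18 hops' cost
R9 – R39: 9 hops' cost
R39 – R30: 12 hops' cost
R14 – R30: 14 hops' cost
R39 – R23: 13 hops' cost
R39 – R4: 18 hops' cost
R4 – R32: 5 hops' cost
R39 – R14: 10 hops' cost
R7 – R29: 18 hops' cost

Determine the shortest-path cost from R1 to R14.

39 hops' cost

Settle nodes by increasing distance from R1:
R1: 0
R7: 13  (via R1)
R39: 29  (via R7)
R29: 31  (via R7)
R32: 31  (via R7)
R4: 36  (via R32)
R30: 37  (via R29)
R9: 38  (via R39)
R14: 39  (via R39)
Shortest route: R1 → R7 → R39 → R14 = 39 hops' cost.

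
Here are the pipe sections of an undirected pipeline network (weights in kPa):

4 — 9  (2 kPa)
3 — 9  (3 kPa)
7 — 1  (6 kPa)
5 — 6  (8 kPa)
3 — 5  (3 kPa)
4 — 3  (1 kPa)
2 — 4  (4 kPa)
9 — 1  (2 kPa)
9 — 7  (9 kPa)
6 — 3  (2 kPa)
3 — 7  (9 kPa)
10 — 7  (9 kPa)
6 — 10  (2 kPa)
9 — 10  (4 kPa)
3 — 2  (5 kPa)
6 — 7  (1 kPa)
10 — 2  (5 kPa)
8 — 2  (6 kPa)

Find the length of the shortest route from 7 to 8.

Settle nodes by increasing distance from 7:
7: 0
6: 1  (via 7)
3: 3  (via 6)
10: 3  (via 6)
4: 4  (via 3)
1: 6  (via 7)
5: 6  (via 3)
9: 6  (via 3)
2: 8  (via 3)
8: 14  (via 2)
Shortest route: 7–6–3–2–8 = 14 kPa.

14 kPa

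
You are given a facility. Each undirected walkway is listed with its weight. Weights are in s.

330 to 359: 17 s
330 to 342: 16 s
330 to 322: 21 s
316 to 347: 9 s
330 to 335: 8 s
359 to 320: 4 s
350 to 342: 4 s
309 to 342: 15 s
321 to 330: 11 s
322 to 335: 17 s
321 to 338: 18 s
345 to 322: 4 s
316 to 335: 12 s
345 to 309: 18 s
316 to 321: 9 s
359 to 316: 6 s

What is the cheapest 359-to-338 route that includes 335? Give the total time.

55 s

Shortest 359→335: 359–316–335 = 18
Shortest 335→338: 335–330–321–338 = 37
Total via 335: 18 + 37 = 55 s.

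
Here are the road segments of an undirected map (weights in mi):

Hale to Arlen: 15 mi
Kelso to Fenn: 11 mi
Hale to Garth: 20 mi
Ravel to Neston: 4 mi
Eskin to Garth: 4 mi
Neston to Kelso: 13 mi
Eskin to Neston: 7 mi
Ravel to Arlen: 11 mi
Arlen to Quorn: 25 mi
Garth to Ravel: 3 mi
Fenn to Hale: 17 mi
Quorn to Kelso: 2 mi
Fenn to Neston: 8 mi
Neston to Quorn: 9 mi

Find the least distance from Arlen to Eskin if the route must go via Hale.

Best Arlen to Hale: Arlen–Hale costing 15
Best Hale to Eskin: Hale–Garth–Eskin costing 24
Total via Hale: 15 + 24 = 39 mi.

39 mi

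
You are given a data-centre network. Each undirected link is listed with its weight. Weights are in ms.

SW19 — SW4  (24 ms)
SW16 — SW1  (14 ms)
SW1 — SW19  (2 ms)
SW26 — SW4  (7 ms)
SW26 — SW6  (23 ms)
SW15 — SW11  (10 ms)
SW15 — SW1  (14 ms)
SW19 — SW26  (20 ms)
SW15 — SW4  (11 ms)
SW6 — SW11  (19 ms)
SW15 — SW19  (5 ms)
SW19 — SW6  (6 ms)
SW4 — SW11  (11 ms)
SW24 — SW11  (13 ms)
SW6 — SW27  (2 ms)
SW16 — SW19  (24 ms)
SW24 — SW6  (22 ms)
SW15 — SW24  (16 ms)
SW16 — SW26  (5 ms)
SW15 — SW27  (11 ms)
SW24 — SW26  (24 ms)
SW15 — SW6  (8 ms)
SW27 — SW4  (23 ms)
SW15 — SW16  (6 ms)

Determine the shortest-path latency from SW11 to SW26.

Enumerating some paths:
SW11 → SW15 → SW16 → SW26: 10+6+5 = 21
SW11 → SW4 → SW15 → SW16 → SW26: 11+11+6+5 = 33
SW11 → SW4 → SW26: 11+7 = 18
SW11 → SW15 → SW4 → SW26: 10+11+7 = 28
Cheapest is SW11 → SW4 → SW26 at 18 ms.

18 ms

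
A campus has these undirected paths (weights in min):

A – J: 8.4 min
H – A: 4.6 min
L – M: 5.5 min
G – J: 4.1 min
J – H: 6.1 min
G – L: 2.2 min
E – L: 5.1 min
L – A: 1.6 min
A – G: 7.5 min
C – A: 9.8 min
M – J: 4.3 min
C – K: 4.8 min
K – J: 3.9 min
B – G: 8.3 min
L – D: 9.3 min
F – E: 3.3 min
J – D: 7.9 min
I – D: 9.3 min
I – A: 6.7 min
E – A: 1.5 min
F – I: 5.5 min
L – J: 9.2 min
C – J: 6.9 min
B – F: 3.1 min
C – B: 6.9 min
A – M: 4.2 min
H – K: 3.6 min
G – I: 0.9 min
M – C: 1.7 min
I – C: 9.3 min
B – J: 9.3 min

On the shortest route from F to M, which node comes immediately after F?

Compare a few routes:
F → B → C → M: 3.1+6.9+1.7 = 11.7
F → E → A → M: 3.3+1.5+4.2 = 9
F → E → A → L → M: 3.3+1.5+1.6+5.5 = 11.9
The minimum is 9 min via F → E → A → M.
So from F the first move is to E.

E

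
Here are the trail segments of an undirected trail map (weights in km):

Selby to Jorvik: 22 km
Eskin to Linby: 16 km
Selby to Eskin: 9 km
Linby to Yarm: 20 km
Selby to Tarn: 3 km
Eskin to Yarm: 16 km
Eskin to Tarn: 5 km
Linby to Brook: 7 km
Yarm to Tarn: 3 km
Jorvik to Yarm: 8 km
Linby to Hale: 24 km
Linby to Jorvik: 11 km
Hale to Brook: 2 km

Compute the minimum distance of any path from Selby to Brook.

Enumerating some paths:
Selby–Tarn–Yarm–Jorvik–Linby–Brook: 3+3+8+11+7 = 32
Selby–Tarn–Eskin–Linby–Brook: 3+5+16+7 = 31
Cheapest is Selby–Tarn–Eskin–Linby–Brook at 31 km.

31 km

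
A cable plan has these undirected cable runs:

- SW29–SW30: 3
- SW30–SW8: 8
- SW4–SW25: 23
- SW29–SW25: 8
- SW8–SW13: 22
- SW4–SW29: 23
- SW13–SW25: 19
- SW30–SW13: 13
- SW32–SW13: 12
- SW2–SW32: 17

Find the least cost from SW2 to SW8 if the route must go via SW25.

67

Best SW2 to SW25: SW2–SW32–SW13–SW25 costing 48
Best SW25 to SW8: SW25–SW29–SW30–SW8 costing 19
Total via SW25: 48 + 19 = 67.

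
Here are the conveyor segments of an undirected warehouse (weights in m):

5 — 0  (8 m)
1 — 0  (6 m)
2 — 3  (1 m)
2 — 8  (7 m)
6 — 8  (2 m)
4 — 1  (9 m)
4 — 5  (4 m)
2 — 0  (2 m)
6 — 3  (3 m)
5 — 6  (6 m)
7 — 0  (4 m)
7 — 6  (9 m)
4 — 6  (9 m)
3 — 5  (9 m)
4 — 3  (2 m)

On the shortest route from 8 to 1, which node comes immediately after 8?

Candidate routes:
8 - 6 - 3 - 4 - 1: 2+3+2+9 = 16
8 - 6 - 3 - 2 - 0 - 1: 2+3+1+2+6 = 14
8 - 2 - 3 - 4 - 1: 7+1+2+9 = 19
8 - 2 - 0 - 1: 7+2+6 = 15
The minimum is 14 m via 8 - 6 - 3 - 2 - 0 - 1.
So from 8 the first move is to 6.

6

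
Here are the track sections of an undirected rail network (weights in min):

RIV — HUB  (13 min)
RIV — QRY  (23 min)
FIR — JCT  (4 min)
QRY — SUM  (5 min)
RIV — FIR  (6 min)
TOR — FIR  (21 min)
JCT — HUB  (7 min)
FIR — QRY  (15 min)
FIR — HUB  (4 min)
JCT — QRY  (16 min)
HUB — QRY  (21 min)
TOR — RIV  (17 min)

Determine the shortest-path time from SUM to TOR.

41 min

Settle nodes by increasing distance from SUM:
SUM: 0
QRY: 5  (via SUM)
FIR: 20  (via QRY)
JCT: 21  (via QRY)
HUB: 24  (via FIR)
RIV: 26  (via FIR)
TOR: 41  (via FIR)
Shortest route: SUM–QRY–FIR–TOR = 41 min.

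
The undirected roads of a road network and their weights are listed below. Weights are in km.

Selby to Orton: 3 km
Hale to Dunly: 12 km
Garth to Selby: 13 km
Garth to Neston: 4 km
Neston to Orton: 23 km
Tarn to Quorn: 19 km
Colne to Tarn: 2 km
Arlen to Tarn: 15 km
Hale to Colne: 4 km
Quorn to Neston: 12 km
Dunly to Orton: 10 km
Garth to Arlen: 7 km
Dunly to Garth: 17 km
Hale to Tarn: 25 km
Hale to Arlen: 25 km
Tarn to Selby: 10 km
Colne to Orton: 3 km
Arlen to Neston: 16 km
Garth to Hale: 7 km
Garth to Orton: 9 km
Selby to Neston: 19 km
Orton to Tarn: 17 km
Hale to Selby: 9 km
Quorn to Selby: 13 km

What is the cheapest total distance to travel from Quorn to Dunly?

26 km

Candidate routes:
Quorn - Neston - Garth - Dunly: 12+4+17 = 33
Quorn - Selby - Orton - Dunly: 13+3+10 = 26
The minimum is 26 km via Quorn - Selby - Orton - Dunly.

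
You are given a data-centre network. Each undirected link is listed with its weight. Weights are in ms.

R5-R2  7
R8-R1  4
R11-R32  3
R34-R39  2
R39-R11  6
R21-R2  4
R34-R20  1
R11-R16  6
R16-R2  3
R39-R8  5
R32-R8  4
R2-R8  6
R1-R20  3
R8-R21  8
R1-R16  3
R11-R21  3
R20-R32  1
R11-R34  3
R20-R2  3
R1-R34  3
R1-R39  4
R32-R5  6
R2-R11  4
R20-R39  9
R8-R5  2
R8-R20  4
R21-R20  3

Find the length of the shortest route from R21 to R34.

4 ms

Compare a few routes:
R21 → R11 → R32 → R20 → R34: 3+3+1+1 = 8
R21 → R20 → R34: 3+1 = 4
R21 → R11 → R34: 3+3 = 6
R21 → R2 → R20 → R34: 4+3+1 = 8
Cheapest is R21 → R20 → R34 at 4 ms.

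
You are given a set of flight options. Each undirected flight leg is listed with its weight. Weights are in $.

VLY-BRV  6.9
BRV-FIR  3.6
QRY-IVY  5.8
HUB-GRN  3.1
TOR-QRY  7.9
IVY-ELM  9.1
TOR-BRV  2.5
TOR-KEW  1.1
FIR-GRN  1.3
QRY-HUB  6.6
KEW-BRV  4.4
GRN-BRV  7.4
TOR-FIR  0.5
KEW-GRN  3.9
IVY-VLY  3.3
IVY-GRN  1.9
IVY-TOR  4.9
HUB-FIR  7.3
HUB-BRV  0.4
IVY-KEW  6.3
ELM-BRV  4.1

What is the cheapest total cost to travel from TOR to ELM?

$6.6

Shortest distances from TOR:
TOR: 0
FIR: 0.5  (via TOR)
KEW: 1.1  (via TOR)
GRN: 1.8  (via FIR)
BRV: 2.5  (via TOR)
HUB: 2.9  (via BRV)
IVY: 3.7  (via GRN)
ELM: 6.6  (via BRV)
Shortest route: TOR–BRV–ELM = $6.6.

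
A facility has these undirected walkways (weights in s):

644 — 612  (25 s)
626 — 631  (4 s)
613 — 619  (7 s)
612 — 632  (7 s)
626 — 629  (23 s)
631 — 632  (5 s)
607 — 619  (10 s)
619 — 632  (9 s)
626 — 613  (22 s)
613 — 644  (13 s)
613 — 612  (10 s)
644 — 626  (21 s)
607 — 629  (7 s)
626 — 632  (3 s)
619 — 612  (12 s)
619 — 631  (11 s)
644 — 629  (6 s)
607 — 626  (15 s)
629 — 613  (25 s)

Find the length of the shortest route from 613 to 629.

19 s

Compare a few routes:
613–629: 25 = 25
613–644–629: 13+6 = 19
613–619–607–629: 7+10+7 = 24
Cheapest is 613–644–629 at 19 s.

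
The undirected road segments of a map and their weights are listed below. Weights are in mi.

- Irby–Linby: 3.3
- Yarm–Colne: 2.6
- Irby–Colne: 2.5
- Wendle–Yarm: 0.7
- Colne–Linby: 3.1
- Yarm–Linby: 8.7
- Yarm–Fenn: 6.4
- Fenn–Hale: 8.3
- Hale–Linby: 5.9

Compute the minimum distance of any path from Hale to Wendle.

12.3 mi

Compare a few routes:
Hale → Linby → Yarm → Wendle: 5.9+8.7+0.7 = 15.3
Hale → Linby → Irby → Colne → Yarm → Wendle: 5.9+3.3+2.5+2.6+0.7 = 15
Hale → Linby → Colne → Yarm → Wendle: 5.9+3.1+2.6+0.7 = 12.3
Cheapest is Hale → Linby → Colne → Yarm → Wendle at 12.3 mi.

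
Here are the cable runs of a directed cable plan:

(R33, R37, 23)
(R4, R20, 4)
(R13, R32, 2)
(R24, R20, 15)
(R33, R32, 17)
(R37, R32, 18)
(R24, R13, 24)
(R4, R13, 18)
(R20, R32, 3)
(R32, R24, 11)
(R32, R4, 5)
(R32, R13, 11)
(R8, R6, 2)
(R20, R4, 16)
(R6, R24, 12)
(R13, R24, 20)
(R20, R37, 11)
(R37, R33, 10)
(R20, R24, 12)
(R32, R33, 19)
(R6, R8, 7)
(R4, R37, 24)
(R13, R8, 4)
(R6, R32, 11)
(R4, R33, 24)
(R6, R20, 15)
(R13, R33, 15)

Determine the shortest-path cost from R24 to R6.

Enumerating some paths:
R24 → R20 → R4 → R13 → R8 → R6: 15+16+18+4+2 = 55
R24 → R20 → R32 → R4 → R13 → R8 → R6: 15+3+5+18+4+2 = 47
R24 → R20 → R32 → R13 → R8 → R6: 15+3+11+4+2 = 35
R24 → R13 → R8 → R6: 24+4+2 = 30
The minimum is 30 via R24 → R13 → R8 → R6.

30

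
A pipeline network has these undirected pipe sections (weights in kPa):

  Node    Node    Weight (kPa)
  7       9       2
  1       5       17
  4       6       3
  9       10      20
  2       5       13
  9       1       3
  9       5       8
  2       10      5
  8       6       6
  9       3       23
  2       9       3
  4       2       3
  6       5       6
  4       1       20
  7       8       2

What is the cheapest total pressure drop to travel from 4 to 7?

Enumerating some paths:
4–6–5–9–7: 3+6+8+2 = 19
4–6–8–7: 3+6+2 = 11
4–2–9–7: 3+3+2 = 8
Cheapest is 4–2–9–7 at 8 kPa.

8 kPa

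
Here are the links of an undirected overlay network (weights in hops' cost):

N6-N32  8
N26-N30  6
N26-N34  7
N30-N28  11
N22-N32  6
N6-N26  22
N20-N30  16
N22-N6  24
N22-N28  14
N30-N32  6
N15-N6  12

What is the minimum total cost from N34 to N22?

Shortest distances from N34:
N34: 0
N26: 7  (via N34)
N30: 13  (via N26)
N32: 19  (via N30)
N28: 24  (via N30)
N22: 25  (via N32)
Shortest route: N34 → N26 → N30 → N32 → N22 = 25 hops' cost.

25 hops' cost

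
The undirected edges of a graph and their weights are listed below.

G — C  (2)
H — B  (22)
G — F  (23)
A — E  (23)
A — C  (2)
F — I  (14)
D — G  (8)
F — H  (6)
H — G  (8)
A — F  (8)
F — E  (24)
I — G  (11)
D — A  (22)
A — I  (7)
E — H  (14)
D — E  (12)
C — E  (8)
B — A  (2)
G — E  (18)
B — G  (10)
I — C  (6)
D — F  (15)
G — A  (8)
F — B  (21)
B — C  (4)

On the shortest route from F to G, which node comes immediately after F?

Compare a few routes:
F - A - C - G: 8+2+2 = 12
F - H - G: 6+8 = 14
The minimum is 12 via F - A - C - G.
So from F the first move is to A.

A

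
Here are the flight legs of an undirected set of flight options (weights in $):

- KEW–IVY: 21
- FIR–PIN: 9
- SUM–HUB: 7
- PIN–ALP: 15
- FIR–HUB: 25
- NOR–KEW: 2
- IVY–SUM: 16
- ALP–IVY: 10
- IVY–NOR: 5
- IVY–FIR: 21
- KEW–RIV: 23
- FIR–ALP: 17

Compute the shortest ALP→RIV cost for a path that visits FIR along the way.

Shortest ALP→FIR: ALP → FIR = 17
Best FIR to RIV: FIR → IVY → NOR → KEW → RIV costing 51
Total via FIR: 17 + 51 = $68.

$68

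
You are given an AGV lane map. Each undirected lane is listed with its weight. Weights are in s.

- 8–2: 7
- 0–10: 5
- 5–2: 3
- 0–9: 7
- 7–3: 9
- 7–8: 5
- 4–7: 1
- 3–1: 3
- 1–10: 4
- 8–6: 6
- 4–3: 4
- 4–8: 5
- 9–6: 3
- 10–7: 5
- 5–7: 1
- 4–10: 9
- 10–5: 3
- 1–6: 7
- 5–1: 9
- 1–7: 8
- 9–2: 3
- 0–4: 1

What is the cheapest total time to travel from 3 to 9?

12 s

Shortest distances from 3:
3: 0
1: 3  (via 3)
4: 4  (via 3)
0: 5  (via 4)
7: 5  (via 4)
5: 6  (via 7)
10: 7  (via 1)
2: 9  (via 5)
8: 9  (via 4)
6: 10  (via 1)
9: 12  (via 0)
Shortest route: 3 → 4 → 0 → 9 = 12 s.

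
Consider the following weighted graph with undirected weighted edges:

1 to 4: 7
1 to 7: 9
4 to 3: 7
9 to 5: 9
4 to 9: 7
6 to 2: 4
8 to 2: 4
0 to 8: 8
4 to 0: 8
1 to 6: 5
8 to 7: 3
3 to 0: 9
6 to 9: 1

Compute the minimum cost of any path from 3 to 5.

23

Running Dijkstra from 3:
3: 0
4: 7  (via 3)
0: 9  (via 3)
1: 14  (via 4)
9: 14  (via 4)
6: 15  (via 9)
8: 17  (via 0)
2: 19  (via 6)
7: 20  (via 8)
5: 23  (via 9)
Shortest route: 3 → 4 → 9 → 5 = 23.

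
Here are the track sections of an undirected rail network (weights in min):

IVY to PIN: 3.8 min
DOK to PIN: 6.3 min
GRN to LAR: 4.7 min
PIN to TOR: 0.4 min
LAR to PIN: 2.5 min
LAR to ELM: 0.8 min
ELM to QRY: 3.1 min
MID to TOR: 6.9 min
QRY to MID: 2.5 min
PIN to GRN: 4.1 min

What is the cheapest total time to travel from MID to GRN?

11.1 min

Shortest distances from MID:
MID: 0
QRY: 2.5  (via MID)
ELM: 5.6  (via QRY)
LAR: 6.4  (via ELM)
TOR: 6.9  (via MID)
PIN: 7.3  (via TOR)
IVY: 11.1  (via PIN)
GRN: 11.1  (via LAR)
Shortest route: MID–QRY–ELM–LAR–GRN = 11.1 min.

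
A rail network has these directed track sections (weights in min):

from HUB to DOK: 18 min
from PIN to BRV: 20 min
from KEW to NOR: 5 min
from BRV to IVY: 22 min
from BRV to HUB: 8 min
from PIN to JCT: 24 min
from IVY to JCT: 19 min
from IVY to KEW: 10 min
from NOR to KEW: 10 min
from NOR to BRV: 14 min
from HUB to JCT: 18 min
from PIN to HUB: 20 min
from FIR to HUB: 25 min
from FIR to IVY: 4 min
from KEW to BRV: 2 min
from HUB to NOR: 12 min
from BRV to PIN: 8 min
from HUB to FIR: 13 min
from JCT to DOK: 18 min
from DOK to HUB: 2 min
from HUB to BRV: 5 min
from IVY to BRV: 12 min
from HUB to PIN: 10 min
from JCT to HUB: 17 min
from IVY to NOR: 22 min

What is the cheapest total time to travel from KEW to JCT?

Settle nodes by increasing distance from KEW:
KEW: 0
BRV: 2  (via KEW)
NOR: 5  (via KEW)
PIN: 10  (via BRV)
HUB: 10  (via BRV)
FIR: 23  (via HUB)
IVY: 24  (via BRV)
JCT: 28  (via HUB)
Shortest route: KEW → BRV → HUB → JCT = 28 min.

28 min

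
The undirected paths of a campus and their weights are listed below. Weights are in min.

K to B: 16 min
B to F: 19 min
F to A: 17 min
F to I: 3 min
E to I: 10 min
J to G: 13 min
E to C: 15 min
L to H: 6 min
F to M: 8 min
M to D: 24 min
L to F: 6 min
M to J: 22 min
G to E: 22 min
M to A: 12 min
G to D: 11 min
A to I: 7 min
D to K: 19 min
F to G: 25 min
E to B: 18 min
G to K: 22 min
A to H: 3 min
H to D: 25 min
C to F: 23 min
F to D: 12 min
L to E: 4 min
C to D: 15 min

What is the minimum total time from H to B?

Compare a few routes:
H - L - F - B: 6+6+19 = 31
H - L - E - B: 6+4+18 = 28
H - A - I - F - B: 3+7+3+19 = 32
Cheapest is H - L - E - B at 28 min.

28 min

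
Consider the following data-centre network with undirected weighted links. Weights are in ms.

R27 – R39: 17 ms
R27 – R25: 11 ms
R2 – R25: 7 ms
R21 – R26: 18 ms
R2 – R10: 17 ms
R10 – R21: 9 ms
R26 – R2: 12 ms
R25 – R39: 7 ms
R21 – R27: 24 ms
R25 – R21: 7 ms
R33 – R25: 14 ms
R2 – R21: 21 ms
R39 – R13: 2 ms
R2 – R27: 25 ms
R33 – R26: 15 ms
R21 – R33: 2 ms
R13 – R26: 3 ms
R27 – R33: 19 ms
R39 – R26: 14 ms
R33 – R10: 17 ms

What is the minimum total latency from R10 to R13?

25 ms

Compare a few routes:
R10 - R21 - R33 - R26 - R13: 9+2+15+3 = 29
R10 - R21 - R26 - R13: 9+18+3 = 30
R10 - R21 - R25 - R39 - R13: 9+7+7+2 = 25
R10 - R2 - R26 - R13: 17+12+3 = 32
Cheapest is R10 - R21 - R25 - R39 - R13 at 25 ms.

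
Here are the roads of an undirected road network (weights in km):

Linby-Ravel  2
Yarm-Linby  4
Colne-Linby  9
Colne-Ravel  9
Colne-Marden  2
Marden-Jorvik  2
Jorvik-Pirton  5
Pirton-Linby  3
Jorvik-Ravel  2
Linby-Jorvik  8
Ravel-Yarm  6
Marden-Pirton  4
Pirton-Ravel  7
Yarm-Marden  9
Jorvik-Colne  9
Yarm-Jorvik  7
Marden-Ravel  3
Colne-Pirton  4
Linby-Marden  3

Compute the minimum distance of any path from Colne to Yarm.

Running Dijkstra from Colne:
Colne: 0
Marden: 2  (via Colne)
Pirton: 4  (via Colne)
Jorvik: 4  (via Marden)
Linby: 5  (via Marden)
Ravel: 5  (via Marden)
Yarm: 9  (via Linby)
Shortest route: Colne → Marden → Linby → Yarm = 9 km.

9 km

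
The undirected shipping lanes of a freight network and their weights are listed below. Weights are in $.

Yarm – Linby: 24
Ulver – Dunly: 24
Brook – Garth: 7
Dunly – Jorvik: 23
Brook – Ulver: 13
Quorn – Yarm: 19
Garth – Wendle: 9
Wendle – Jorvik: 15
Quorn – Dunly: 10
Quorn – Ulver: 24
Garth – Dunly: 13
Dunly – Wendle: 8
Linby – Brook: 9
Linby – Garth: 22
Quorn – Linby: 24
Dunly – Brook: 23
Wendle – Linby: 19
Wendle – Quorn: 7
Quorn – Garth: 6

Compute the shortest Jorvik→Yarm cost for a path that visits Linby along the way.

Shortest Jorvik→Linby: Jorvik–Wendle–Linby = 34
Shortest Linby→Yarm: Linby–Yarm = 24
Total via Linby: 34 + 24 = $58.

$58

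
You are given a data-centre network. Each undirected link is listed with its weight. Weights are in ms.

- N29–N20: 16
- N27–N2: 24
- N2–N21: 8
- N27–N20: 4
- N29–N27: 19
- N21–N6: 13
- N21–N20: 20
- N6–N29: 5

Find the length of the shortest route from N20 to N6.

Shortest distances from N20:
N20: 0
N27: 4  (via N20)
N29: 16  (via N20)
N21: 20  (via N20)
N6: 21  (via N29)
Shortest route: N20 → N29 → N6 = 21 ms.

21 ms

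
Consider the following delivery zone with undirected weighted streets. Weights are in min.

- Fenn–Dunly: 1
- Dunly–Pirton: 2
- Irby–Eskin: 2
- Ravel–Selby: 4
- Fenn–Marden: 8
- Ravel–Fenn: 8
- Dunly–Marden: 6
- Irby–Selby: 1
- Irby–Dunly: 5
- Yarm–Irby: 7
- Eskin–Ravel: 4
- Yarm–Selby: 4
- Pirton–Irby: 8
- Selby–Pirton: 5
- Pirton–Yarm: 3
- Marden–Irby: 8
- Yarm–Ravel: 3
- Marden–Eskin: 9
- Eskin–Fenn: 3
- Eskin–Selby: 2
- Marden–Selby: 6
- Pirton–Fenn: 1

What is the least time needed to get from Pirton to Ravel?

6 min

Shortest distances from Pirton:
Pirton: 0
Fenn: 1  (via Pirton)
Dunly: 2  (via Pirton)
Yarm: 3  (via Pirton)
Eskin: 4  (via Fenn)
Selby: 5  (via Pirton)
Irby: 6  (via Eskin)
Ravel: 6  (via Yarm)
Shortest route: Pirton–Yarm–Ravel = 6 min.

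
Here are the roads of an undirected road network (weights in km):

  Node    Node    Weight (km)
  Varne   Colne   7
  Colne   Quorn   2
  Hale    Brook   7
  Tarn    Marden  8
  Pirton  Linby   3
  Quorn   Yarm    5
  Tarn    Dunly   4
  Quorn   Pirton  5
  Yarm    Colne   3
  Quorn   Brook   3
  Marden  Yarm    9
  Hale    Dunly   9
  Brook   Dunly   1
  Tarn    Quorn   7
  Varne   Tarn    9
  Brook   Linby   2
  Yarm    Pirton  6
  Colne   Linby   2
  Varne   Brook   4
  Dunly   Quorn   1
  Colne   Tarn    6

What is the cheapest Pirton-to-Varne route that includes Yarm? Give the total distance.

Best Pirton to Yarm: Pirton → Yarm costing 6
Best Yarm to Varne: Yarm → Colne → Varne costing 10
Total via Yarm: 6 + 10 = 16 km.

16 km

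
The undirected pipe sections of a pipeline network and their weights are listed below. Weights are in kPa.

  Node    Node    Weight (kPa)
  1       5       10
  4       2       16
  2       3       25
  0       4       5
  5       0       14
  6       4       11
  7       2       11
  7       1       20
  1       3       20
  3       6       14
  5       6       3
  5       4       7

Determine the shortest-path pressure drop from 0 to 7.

Candidate routes:
0–4–2–7: 5+16+11 = 32
0–4–5–1–7: 5+7+10+20 = 42
The minimum is 32 kPa via 0–4–2–7.

32 kPa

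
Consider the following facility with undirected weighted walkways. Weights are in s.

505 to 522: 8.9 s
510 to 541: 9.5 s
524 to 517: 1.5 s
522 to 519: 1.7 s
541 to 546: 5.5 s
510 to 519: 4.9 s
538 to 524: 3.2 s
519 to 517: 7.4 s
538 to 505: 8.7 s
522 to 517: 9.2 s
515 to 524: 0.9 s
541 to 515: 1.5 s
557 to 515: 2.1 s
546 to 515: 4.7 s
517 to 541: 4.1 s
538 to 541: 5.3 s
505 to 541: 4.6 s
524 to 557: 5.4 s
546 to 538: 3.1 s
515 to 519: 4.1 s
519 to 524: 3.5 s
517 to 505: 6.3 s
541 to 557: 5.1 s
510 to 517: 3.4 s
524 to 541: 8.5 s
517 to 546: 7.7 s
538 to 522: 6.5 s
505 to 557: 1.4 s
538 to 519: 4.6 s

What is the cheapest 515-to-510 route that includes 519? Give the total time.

9 s

Best 515 to 519: 515 → 519 costing 4.1
Best 519 to 510: 519 → 510 costing 4.9
Total via 519: 4.1 + 4.9 = 9 s.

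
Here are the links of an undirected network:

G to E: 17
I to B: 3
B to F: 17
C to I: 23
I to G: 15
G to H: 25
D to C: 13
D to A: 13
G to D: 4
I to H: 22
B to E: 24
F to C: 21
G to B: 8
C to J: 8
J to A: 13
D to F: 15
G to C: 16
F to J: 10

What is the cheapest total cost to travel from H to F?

42

Shortest distances from H:
H: 0
I: 22  (via H)
B: 25  (via I)
G: 25  (via H)
D: 29  (via G)
C: 41  (via G)
A: 42  (via D)
E: 42  (via G)
F: 42  (via B)
Shortest route: H → I → B → F = 42.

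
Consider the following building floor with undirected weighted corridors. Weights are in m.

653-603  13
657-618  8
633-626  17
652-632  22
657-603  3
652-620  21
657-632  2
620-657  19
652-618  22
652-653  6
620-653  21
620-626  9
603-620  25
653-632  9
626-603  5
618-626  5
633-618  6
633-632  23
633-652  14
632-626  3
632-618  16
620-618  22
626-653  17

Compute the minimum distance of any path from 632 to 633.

Compare a few routes:
632 - 657 - 618 - 633: 2+8+6 = 16
632 - 626 - 618 - 633: 3+5+6 = 14
632 - 626 - 633: 3+17 = 20
The minimum is 14 m via 632 - 626 - 618 - 633.

14 m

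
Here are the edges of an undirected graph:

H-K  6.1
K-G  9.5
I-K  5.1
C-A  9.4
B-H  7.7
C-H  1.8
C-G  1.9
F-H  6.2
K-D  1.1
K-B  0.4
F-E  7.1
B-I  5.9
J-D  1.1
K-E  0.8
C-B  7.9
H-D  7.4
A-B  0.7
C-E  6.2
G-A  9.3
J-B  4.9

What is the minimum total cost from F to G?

9.9

Running Dijkstra from F:
F: 0
H: 6.2  (via F)
E: 7.1  (via F)
K: 7.9  (via E)
C: 8  (via H)
B: 8.3  (via K)
A: 9  (via B)
D: 9  (via K)
G: 9.9  (via C)
Shortest route: F → H → C → G = 9.9.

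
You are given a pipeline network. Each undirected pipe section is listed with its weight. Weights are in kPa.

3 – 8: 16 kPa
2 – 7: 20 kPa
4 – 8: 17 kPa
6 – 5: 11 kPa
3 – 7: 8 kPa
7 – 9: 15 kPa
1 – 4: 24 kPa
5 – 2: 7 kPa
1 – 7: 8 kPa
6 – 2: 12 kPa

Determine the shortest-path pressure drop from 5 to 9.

42 kPa

Enumerating some paths:
5–2–7–9: 7+20+15 = 42
5–6–2–7–9: 11+12+20+15 = 58
The minimum is 42 kPa via 5–2–7–9.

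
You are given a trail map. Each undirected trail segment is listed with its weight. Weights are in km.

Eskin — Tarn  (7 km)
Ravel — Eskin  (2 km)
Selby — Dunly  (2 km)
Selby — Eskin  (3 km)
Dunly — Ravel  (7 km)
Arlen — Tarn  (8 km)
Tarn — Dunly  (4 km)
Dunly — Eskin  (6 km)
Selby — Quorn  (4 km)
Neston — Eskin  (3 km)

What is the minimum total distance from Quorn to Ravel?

Shortest distances from Quorn:
Quorn: 0
Selby: 4  (via Quorn)
Dunly: 6  (via Selby)
Eskin: 7  (via Selby)
Ravel: 9  (via Eskin)
Shortest route: Quorn → Selby → Eskin → Ravel = 9 km.

9 km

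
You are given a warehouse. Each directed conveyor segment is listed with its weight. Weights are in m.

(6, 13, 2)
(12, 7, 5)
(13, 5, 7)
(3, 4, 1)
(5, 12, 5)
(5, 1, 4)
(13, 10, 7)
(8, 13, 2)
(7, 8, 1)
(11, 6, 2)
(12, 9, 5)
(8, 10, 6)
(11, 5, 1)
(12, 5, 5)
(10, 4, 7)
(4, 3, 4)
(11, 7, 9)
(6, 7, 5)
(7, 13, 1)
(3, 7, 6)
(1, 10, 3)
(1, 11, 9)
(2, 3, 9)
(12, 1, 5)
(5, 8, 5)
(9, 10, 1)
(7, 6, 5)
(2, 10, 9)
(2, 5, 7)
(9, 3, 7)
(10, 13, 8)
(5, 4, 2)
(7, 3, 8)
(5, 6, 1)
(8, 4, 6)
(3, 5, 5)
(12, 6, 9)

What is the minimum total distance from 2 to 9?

Compare a few routes:
2 → 3 → 7 → 13 → 5 → 12 → 9: 9+6+1+7+5+5 = 33
2 → 5 → 12 → 9: 7+5+5 = 17
2 → 10 → 13 → 5 → 12 → 9: 9+8+7+5+5 = 34
2 → 3 → 5 → 12 → 9: 9+5+5+5 = 24
The minimum is 17 m via 2 → 5 → 12 → 9.

17 m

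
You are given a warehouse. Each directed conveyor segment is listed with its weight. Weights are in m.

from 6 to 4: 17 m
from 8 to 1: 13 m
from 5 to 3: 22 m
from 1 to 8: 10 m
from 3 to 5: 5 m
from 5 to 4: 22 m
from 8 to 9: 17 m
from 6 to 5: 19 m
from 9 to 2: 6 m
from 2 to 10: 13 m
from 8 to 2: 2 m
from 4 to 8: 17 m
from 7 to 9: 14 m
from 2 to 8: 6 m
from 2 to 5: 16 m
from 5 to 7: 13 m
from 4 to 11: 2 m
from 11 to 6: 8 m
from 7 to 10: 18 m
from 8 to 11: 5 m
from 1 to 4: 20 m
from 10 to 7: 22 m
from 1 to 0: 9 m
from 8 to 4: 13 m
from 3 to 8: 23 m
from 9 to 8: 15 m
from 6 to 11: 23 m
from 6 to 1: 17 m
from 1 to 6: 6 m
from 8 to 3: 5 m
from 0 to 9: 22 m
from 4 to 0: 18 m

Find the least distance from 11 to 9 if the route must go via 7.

Best 11 to 7: 11 → 6 → 5 → 7 costing 40
Best 7 to 9: 7 → 9 costing 14
Total via 7: 40 + 14 = 54 m.

54 m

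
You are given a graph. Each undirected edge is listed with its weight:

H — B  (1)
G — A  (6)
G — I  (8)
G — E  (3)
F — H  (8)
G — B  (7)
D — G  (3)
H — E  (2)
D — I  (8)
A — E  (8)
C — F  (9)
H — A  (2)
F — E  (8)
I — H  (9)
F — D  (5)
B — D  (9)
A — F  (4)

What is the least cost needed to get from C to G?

17

Enumerating some paths:
C → F → D → G: 9+5+3 = 17
C → F → A → G: 9+4+6 = 19
Cheapest is C → F → D → G at 17.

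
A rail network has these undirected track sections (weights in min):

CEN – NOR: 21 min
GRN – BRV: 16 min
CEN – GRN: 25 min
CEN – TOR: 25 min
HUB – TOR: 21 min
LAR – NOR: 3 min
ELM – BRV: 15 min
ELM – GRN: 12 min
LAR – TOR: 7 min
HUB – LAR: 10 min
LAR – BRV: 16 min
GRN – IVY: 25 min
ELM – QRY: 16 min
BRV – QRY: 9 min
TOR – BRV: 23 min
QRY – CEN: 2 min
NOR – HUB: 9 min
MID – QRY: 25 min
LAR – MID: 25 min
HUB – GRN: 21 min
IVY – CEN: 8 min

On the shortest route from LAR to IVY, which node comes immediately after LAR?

Candidate routes:
LAR–HUB–NOR–CEN–IVY: 10+9+21+8 = 48
LAR–BRV–QRY–CEN–IVY: 16+9+2+8 = 35
LAR–TOR–CEN–IVY: 7+25+8 = 40
LAR–NOR–CEN–IVY: 3+21+8 = 32
Cheapest is LAR–NOR–CEN–IVY at 32 min.
So from LAR the first move is to NOR.

NOR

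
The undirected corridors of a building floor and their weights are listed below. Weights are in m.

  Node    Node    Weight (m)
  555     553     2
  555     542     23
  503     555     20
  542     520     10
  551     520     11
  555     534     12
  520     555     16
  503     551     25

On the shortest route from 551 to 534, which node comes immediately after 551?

520

Compare a few routes:
551 - 503 - 555 - 534: 25+20+12 = 57
551 - 520 - 542 - 555 - 534: 11+10+23+12 = 56
551 - 520 - 555 - 534: 11+16+12 = 39
The minimum is 39 m via 551 - 520 - 555 - 534.
So from 551 the first move is to 520.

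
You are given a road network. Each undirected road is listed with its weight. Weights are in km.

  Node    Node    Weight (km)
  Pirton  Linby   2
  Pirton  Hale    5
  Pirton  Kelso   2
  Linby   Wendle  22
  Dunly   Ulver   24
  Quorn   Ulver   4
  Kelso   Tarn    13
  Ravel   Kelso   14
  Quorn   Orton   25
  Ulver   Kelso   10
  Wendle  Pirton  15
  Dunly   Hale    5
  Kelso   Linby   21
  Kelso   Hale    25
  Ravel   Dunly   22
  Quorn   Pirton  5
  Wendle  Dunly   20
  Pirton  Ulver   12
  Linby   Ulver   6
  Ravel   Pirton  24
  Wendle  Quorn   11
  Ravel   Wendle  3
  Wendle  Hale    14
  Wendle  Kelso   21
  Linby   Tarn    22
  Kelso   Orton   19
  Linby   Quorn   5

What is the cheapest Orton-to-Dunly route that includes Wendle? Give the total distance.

55 km

Shortest Orton→Wendle: Orton → Kelso → Pirton → Wendle = 36
Best Wendle to Dunly: Wendle → Hale → Dunly costing 19
Total via Wendle: 36 + 19 = 55 km.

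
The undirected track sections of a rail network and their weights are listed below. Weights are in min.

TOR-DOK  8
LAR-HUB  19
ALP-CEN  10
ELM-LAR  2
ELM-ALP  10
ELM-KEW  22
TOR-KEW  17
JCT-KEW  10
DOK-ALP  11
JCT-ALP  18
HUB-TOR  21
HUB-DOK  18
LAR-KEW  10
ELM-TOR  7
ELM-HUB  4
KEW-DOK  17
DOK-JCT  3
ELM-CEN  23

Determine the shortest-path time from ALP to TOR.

Shortest distances from ALP:
ALP: 0
ELM: 10  (via ALP)
CEN: 10  (via ALP)
DOK: 11  (via ALP)
LAR: 12  (via ELM)
JCT: 14  (via DOK)
HUB: 14  (via ELM)
TOR: 17  (via ELM)
Shortest route: ALP–ELM–TOR = 17 min.

17 min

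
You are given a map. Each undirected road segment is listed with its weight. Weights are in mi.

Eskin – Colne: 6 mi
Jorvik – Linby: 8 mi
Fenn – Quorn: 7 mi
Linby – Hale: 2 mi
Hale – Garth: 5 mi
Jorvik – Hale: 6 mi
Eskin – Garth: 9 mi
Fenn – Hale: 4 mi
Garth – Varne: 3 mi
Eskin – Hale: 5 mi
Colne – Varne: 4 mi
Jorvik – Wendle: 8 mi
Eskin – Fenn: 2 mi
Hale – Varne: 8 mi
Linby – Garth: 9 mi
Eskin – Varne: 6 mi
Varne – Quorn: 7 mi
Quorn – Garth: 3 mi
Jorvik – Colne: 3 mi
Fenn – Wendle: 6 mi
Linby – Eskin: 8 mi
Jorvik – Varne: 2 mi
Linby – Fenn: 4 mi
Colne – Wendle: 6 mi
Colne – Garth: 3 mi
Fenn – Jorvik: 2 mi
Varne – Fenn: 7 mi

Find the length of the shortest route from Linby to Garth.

7 mi

Compare a few routes:
Linby - Fenn - Jorvik - Colne - Garth: 4+2+3+3 = 12
Linby - Garth: 9 = 9
Linby - Fenn - Jorvik - Varne - Garth: 4+2+2+3 = 11
Linby - Hale - Garth: 2+5 = 7
The minimum is 7 mi via Linby - Hale - Garth.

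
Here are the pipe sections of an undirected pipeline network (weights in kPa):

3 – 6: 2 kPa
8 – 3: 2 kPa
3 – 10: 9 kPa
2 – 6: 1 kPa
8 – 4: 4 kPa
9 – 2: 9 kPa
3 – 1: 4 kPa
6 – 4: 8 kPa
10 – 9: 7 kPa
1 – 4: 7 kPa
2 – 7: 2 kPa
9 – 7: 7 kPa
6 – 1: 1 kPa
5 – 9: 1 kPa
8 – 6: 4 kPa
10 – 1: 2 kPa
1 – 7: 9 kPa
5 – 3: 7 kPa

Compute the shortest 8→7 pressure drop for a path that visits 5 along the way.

17 kPa

Best 8 to 5: 8–3–5 costing 9
Best 5 to 7: 5–9–7 costing 8
Total via 5: 9 + 8 = 17 kPa.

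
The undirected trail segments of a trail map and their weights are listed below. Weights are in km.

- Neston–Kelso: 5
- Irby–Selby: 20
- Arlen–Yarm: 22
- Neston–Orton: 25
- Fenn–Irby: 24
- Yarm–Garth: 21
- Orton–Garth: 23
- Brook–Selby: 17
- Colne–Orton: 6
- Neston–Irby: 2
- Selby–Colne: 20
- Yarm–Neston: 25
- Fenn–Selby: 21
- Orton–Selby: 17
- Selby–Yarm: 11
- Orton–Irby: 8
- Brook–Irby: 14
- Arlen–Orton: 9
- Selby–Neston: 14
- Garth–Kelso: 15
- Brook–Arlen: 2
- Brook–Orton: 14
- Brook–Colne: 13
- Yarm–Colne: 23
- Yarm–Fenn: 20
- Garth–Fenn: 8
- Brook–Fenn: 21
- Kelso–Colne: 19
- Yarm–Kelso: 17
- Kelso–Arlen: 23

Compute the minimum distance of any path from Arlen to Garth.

31 km

Running Dijkstra from Arlen:
Arlen: 0
Brook: 2  (via Arlen)
Orton: 9  (via Arlen)
Colne: 15  (via Brook)
Irby: 16  (via Brook)
Neston: 18  (via Irby)
Selby: 19  (via Brook)
Yarm: 22  (via Arlen)
Fenn: 23  (via Brook)
Kelso: 23  (via Arlen)
Garth: 31  (via Fenn)
Shortest route: Arlen → Brook → Fenn → Garth = 31 km.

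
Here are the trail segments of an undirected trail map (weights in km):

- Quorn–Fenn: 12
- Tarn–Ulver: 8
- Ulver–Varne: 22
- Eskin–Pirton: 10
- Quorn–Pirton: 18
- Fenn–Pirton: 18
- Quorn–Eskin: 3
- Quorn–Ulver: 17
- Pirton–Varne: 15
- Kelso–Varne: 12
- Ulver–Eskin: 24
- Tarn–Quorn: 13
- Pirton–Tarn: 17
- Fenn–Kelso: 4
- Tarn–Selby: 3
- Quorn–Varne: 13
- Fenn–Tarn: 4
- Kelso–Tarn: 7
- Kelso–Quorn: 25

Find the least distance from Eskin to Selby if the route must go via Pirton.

30 km

Best Eskin to Pirton: Eskin–Pirton costing 10
Best Pirton to Selby: Pirton–Tarn–Selby costing 20
Total via Pirton: 10 + 20 = 30 km.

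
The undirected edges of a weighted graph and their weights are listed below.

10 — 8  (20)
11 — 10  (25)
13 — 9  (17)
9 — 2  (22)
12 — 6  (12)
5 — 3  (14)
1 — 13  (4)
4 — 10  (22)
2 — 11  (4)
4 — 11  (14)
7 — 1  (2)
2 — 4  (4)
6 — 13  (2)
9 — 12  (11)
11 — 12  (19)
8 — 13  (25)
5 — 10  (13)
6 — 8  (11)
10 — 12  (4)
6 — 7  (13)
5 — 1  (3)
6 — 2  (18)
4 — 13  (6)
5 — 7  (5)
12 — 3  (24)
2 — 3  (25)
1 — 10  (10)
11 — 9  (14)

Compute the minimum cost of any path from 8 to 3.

Candidate routes:
8–6–7–5–3: 11+13+5+14 = 43
8–6–7–1–5–3: 11+13+2+3+14 = 43
8–6–13–1–5–3: 11+2+4+3+14 = 34
8–6–13–1–7–5–3: 11+2+4+2+5+14 = 38
Cheapest is 8–6–13–1–5–3 at 34.

34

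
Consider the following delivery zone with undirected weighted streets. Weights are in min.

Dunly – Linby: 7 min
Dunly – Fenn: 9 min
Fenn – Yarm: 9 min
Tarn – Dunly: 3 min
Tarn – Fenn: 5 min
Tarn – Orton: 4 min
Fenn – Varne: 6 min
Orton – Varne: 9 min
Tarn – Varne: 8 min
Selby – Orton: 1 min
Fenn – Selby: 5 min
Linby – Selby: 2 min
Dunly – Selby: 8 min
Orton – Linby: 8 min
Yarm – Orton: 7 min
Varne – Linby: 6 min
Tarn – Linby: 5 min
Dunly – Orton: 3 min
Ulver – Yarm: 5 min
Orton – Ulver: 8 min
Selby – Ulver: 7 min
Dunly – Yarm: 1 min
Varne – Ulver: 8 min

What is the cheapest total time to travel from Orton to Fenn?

6 min

Candidate routes:
Orton–Selby–Fenn: 1+5 = 6
Orton–Tarn–Fenn: 4+5 = 9
Cheapest is Orton–Selby–Fenn at 6 min.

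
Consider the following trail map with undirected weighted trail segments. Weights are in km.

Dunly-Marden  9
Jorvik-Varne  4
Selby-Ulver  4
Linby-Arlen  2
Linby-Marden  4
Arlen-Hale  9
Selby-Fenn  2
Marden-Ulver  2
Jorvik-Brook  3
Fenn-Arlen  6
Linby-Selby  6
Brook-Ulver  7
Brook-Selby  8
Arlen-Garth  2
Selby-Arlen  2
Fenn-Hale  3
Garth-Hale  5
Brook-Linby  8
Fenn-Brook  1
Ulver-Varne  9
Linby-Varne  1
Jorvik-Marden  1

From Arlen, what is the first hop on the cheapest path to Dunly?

Linby

Enumerating some paths:
Arlen–Selby–Ulver–Marden–Dunly: 2+4+2+9 = 17
Arlen–Linby–Marden–Dunly: 2+4+9 = 15
Arlen–Linby–Varne–Jorvik–Marden–Dunly: 2+1+4+1+9 = 17
Cheapest is Arlen–Linby–Marden–Dunly at 15 km.
So from Arlen the first move is to Linby.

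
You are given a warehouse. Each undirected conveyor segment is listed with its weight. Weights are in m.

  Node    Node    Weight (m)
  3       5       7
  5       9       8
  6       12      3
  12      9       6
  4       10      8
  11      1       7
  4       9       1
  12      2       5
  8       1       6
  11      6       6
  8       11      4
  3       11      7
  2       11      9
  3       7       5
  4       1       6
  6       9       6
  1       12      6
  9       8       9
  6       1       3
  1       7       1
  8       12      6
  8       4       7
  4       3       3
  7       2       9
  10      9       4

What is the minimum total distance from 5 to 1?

Shortest distances from 5:
5: 0
3: 7  (via 5)
9: 8  (via 5)
4: 9  (via 9)
7: 12  (via 3)
10: 12  (via 9)
1: 13  (via 7)
Shortest route: 5–3–7–1 = 13 m.

13 m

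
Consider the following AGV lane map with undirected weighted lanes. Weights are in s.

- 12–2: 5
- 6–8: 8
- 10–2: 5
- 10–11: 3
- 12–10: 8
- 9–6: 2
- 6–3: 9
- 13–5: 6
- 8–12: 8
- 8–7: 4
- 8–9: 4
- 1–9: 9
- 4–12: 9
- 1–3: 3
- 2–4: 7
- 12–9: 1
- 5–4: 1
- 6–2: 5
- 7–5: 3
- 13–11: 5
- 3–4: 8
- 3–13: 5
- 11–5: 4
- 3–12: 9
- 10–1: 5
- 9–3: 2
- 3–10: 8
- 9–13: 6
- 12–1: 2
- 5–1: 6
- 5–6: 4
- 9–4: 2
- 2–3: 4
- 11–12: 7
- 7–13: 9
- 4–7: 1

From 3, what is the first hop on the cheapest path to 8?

9

Enumerating some paths:
3 - 1 - 12 - 9 - 8: 3+2+1+4 = 10
3 - 9 - 8: 2+4 = 6
3 - 9 - 4 - 7 - 8: 2+2+1+4 = 9
The minimum is 6 s via 3 - 9 - 8.
So from 3 the first move is to 9.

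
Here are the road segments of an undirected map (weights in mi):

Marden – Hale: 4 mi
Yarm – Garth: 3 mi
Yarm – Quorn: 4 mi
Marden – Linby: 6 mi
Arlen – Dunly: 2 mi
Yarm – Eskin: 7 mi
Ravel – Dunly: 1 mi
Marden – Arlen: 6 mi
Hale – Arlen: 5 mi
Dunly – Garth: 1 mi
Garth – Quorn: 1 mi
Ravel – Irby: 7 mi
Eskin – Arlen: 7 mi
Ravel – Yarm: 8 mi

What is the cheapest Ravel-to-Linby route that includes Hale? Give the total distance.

18 mi

Shortest Ravel→Hale: Ravel → Dunly → Arlen → Hale = 8
Best Hale to Linby: Hale → Marden → Linby costing 10
Total via Hale: 8 + 10 = 18 mi.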